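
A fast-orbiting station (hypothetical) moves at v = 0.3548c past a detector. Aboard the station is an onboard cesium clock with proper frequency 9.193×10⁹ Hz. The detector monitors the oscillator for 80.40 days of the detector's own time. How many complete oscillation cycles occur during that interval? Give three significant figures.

γ = 1/√(1 − 0.3548²) = 1/√0.8741 = 1.070
During 80.40 days of lab time, the oscillator's proper time advances by τ = Δt/γ = 80.40/1.070 = 75.17 days = 6.495×10⁶ s.
N = f × τ = 9.193×10⁹ × 6.495×10⁶ = 5.971×10¹⁶.

N = 5.97×10¹⁶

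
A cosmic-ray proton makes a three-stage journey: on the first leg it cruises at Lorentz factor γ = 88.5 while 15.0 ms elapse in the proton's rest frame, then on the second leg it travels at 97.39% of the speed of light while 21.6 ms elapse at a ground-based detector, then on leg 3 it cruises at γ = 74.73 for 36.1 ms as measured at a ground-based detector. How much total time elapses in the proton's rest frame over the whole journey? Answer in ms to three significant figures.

Leg 1: 15.0 ms is already measured in the proton's rest frame.
Leg 2: β = 0.9739; γ = 1/√(1 − 0.9739²) = 1/√0.05152 = 4.406; τ_2 = 21.6/4.406 = 4.903 ms.
Leg 3: γ = 74.73; τ_3 = 36.1/74.73 = 0.4831 ms.
Total: 15.00 + 4.903 + 0.4831 ms.

τ = 20.4 ms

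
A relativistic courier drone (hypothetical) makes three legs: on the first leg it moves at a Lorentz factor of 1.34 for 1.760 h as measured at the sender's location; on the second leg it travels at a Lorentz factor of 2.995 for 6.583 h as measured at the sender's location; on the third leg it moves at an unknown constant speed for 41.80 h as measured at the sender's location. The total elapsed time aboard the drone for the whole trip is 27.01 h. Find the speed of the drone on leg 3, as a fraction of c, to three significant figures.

Leg 1: γ = 1.34; τ_1 = 1.760/1.340 = 1.313 h.
Leg 2: γ = 2.995; τ_2 = 6.583/2.995 = 2.198 h.
Leg 3: speed unknown; τ_3 = 41.80/γ_3.
Total proper time: 1.313 + 2.198 + τ_3 = 27.01, so τ_3 = 27.01 − 3.511 = 23.50 h.
γ_3 = 41.80/23.50 = 1.779; β = √(1 − 1/γ²) = √0.6840.

β = 0.827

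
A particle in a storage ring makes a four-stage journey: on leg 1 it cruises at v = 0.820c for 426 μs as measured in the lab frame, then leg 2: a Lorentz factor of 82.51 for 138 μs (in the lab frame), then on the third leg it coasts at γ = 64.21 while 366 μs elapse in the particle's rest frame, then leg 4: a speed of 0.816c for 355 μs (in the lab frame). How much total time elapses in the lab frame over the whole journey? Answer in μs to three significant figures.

Δt = 2.44×10⁴ μs

Leg 1: 426 μs is already measured in the lab frame.
Leg 2: 138 μs is already measured in the lab frame.
Leg 3: γ = 64.21; Δt_3 = 64.21 × 366 = 2.350×10⁴ μs.
Leg 4: 355 μs is already measured in the lab frame.
Total: 426.0 + 138.0 + 2.350×10⁴ + 355.0 μs.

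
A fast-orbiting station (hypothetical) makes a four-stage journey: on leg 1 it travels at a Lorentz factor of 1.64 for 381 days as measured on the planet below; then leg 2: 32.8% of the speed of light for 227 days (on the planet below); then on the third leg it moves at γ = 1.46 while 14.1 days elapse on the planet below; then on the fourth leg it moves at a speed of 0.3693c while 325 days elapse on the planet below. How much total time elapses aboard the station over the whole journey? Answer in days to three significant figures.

τ = 758 days

Leg 1: γ = 1.64; τ_1 = 381/1.640 = 232.3 days.
Leg 2: β = 0.328; γ = 1/√(1 − 0.328²) = 1/√0.8924 = 1.059; τ_2 = 227/1.059 = 214.4 days.
Leg 3: γ = 1.46; τ_3 = 14.1/1.460 = 9.658 days.
Leg 4: γ = 1/√(1 − 0.3693²) = 1/√0.8636 = 1.076; τ_4 = 325/1.076 = 302.0 days.
Total: 232.3 + 214.4 + 9.658 + 302.0 days.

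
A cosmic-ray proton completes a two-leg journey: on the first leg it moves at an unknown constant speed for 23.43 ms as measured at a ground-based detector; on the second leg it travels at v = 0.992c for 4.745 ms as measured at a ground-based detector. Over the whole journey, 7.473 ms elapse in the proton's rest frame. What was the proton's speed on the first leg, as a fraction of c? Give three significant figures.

Leg 1: speed unknown; τ_1 = 23.43/γ_1.
Leg 2: γ = 1/√(1 − 0.992²) = 1/√0.01594 = 7.922; τ_2 = 4.745/7.922 = 0.5990 ms.
Total proper time: τ_1 + 0.5990 = 7.473, so τ_1 = 7.473 − 0.5990 = 6.874 ms.
γ_1 = 23.43/6.874 = 3.408; β = √(1 − 1/γ²) = √0.9139.

β = 0.956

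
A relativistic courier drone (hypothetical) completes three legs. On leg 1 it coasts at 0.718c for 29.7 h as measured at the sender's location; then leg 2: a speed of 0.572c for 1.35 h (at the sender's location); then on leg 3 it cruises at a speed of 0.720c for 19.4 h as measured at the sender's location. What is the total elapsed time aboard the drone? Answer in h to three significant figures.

τ = 35.2 h

Leg 1: γ = 1/√(1 − 0.718²) = 1/√0.4845 = 1.437; τ_1 = 29.7/1.437 = 20.67 h.
Leg 2: γ = 1/√(1 − 0.572²) = 1/√0.6728 = 1.219; τ_2 = 1.35/1.219 = 1.107 h.
Leg 3: γ = 1/√(1 − 0.720²) = 1/√0.4816 = 1.441; τ_3 = 19.4/1.441 = 13.46 h.
Total: 20.67 + 1.107 + 13.46 h.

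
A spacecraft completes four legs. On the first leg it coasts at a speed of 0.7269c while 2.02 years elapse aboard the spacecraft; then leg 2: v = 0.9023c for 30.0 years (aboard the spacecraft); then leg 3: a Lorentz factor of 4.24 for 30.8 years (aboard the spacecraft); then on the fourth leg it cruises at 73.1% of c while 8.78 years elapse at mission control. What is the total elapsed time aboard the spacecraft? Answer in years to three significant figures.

Leg 1: 2.02 years is already measured aboard the spacecraft.
Leg 2: 30.0 years is already measured aboard the spacecraft.
Leg 3: 30.8 years is already measured aboard the spacecraft.
Leg 4: β = 0.731; γ = 1/√(1 − 0.731²) = 1/√0.4656 = 1.465; τ_4 = 8.78/1.465 = 5.991 years.
Total: 2.020 + 30.00 + 30.80 + 5.991 years.

τ = 68.8 years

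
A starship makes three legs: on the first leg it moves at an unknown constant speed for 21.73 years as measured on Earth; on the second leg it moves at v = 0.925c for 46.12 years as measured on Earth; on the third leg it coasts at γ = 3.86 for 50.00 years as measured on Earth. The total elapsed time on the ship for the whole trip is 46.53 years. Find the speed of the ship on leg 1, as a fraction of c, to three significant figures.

Leg 1: speed unknown; τ_1 = 21.73/γ_1.
Leg 2: γ = 1/√(1 − 0.925²) = 1/√0.1444 = 2.632; τ_2 = 46.12/2.632 = 17.52 years.
Leg 3: γ = 3.86; τ_3 = 50.00/3.860 = 12.95 years.
Total proper time: τ_1 + 17.52 + 12.95 = 46.53, so τ_1 = 46.53 − 30.48 = 16.05 years.
γ_1 = 21.73/16.05 = 1.354; β = √(1 − 1/γ²) = √0.4543.

β = 0.674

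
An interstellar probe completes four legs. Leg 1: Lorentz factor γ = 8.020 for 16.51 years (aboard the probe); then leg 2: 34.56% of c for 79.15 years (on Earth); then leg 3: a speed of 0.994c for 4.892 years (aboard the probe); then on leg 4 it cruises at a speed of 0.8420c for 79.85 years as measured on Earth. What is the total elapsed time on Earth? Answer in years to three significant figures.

Δt = 336 years

Leg 1: γ = 8.020; Δt_1 = 8.020 × 16.51 = 132.4 years.
Leg 2: 79.15 years is already measured on Earth.
Leg 3: γ = 1/√(1 − 0.994²) = 1/√0.01196 = 9.142; Δt_3 = 9.142 × 4.892 = 44.72 years.
Leg 4: 79.85 years is already measured on Earth.
Total: 132.4 + 79.15 + 44.72 + 79.85 years.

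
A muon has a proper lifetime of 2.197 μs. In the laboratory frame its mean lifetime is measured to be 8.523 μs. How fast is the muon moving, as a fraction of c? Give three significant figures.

v = 0.966c

γ = Δt/τ₀ = 8.523/2.197 = 3.879
β = √(1 − 1/γ²) = √(1 − 0.06645) = √0.9336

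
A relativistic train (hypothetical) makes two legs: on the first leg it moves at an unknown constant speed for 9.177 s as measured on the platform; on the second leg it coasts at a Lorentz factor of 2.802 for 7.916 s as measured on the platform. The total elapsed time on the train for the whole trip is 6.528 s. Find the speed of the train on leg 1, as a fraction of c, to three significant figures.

Leg 1: speed unknown; τ_1 = 9.177/γ_1.
Leg 2: γ = 2.802; τ_2 = 7.916/2.802 = 2.825 s.
Total proper time: τ_1 + 2.825 = 6.528, so τ_1 = 6.528 − 2.825 = 3.703 s.
γ_1 = 9.177/3.703 = 2.478; β = √(1 − 1/γ²) = √0.8372.

β = 0.915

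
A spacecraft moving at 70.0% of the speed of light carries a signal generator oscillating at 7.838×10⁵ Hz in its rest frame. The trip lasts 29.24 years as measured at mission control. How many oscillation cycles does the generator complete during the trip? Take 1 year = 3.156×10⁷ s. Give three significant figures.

β = 0.700; γ = 1/√(1 − 0.700²) = 1/√0.5100 = 1.400
The oscillator's own cycle count is N = f × τ where τ is the proper time aboard the spacecraft. τ = Δt/γ = 29.24/1.400 = 20.88 years = 6.590×10⁸ s.
N = 7.838×10⁵ × 6.590×10⁸ = 5.165×10¹⁴.

N = 5.17×10¹⁴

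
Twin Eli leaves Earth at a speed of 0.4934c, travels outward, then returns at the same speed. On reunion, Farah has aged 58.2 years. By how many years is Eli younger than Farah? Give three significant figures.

γ = 1/√(1 − 0.4934²) = 1/√0.7566 = 1.150
Eli's elapsed proper time: τ = 58.2/1.150 = 50.62 years.
Age gap = Δt − τ = 58.2 − 50.62 years.

Δt − τ = 7.58 years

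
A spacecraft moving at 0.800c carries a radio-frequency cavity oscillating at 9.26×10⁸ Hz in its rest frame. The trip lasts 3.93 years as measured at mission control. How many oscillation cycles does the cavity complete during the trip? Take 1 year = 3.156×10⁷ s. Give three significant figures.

N = 6.89×10¹⁶

γ = 1/√(1 − 0.800²) = 5/3 ≈ 1.667
The oscillator's own cycle count is N = f × τ where τ is the proper time aboard the spacecraft. τ = Δt/γ = 3.93/1.667 = 2.358 years = 7.442×10⁷ s.
N = 9.26×10⁸ × 7.442×10⁷ = 6.891×10¹⁶.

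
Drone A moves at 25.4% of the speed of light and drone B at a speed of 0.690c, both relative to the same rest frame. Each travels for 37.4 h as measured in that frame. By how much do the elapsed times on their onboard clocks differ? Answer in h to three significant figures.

A: β = 0.254; γ = 1/√(1 − 0.254²) = 1/√0.9355 = 1.034; τ_A = 37.4/1.034 = 36.17 h.
B: γ = 1/√(1 − 0.690²) = 1/√0.5239 = 1.382; τ_B = 37.4/1.382 = 27.07 h.

|τ_A − τ_B| = 9.10 h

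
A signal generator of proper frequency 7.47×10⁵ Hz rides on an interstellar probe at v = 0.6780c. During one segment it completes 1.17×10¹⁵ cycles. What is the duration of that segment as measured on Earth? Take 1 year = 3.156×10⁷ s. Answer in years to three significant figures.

Δt = 67.5 years

γ = 1/√(1 − 0.6780²) = 1/√0.5403 = 1.360
Proper time for N cycles: τ = N/f = 1.17×10¹⁵/(7.47×10⁵) = 1.566×10⁹ s = 49.63 years.
Lab-frame duration Δt = γτ = 1.360 × 49.63 = 67.52 years.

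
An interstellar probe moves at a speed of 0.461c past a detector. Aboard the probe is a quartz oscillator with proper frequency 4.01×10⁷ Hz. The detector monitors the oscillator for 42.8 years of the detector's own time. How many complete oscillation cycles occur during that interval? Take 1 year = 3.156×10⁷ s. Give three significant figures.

γ = 1/√(1 − 0.461²) = 1/√0.7875 = 1.127
During 42.8 years of lab time, the oscillator's proper time advances by τ = Δt/γ = 42.8/1.127 = 37.98 years = 1.199×10⁹ s.
N = f × τ = 4.01×10⁷ × 1.199×10⁹ = 4.807×10¹⁶.

N = 4.81×10¹⁶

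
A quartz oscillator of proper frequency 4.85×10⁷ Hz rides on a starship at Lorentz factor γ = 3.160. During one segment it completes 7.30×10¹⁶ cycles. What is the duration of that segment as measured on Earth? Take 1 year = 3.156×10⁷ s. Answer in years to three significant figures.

γ = 3.160
Proper time for N cycles: τ = N/f = 7.30×10¹⁶/(4.85×10⁷) = 1.505×10⁹ s = 47.69 years.
Lab-frame duration Δt = γτ = 3.160 × 47.69 = 150.7 years.

Δt = 151 years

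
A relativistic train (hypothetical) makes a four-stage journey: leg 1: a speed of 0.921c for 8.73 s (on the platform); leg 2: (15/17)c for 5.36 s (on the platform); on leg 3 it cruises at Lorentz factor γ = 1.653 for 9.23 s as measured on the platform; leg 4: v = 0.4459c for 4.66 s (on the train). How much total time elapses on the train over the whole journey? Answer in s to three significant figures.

τ = 16.2 s

Leg 1: γ = 1/√(1 − 0.921²) = 1/√0.1518 = 2.567; τ_1 = 8.73/2.567 = 3.401 s.
Leg 2: γ = 1/√(1 − (15/17)²) = 17/8 = 2.125; τ_2 = 5.36/2.125 = 2.522 s.
Leg 3: γ = 1.653; τ_3 = 9.23/1.653 = 5.584 s.
Leg 4: 4.66 s is already measured on the train.
Total: 3.401 + 2.522 + 5.584 + 4.660 s.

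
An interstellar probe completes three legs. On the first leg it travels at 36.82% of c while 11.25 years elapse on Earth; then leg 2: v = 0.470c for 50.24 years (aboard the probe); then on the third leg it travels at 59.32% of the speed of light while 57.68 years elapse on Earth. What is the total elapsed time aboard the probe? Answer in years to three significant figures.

τ = 107 years

Leg 1: β = 0.3682; γ = 1/√(1 − 0.3682²) = 1/√0.8644 = 1.076; τ_1 = 11.25/1.076 = 10.46 years.
Leg 2: 50.24 years is already measured aboard the probe.
Leg 3: β = 0.5932; γ = 1/√(1 − 0.5932²) = 1/√0.6481 = 1.242; τ_3 = 57.68/1.242 = 46.44 years.
Total: 10.46 + 50.24 + 46.44 years.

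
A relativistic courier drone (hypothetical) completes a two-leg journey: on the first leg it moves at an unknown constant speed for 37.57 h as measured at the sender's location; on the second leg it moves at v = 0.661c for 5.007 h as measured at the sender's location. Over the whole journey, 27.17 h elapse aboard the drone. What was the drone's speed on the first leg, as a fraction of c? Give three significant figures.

Leg 1: speed unknown; τ_1 = 37.57/γ_1.
Leg 2: γ = 1/√(1 − 0.661²) = 1/√0.5631 = 1.333; τ_2 = 5.007/1.333 = 3.757 h.
Total proper time: τ_1 + 3.757 = 27.17, so τ_1 = 27.17 − 3.757 = 23.41 h.
γ_1 = 37.57/23.41 = 1.605; β = √(1 − 1/γ²) = √0.6116.

β = 0.782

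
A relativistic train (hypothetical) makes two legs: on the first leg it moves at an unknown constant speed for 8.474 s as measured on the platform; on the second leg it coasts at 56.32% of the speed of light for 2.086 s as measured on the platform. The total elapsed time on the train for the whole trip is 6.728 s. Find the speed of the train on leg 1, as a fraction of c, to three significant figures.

Leg 1: speed unknown; τ_1 = 8.474/γ_1.
Leg 2: β = 0.5632; γ = 1/√(1 − 0.5632²) = 1/√0.6828 = 1.210; τ_2 = 2.086/1.210 = 1.724 s.
Total proper time: τ_1 + 1.724 = 6.728, so τ_1 = 6.728 − 1.724 = 5.004 s.
γ_1 = 8.474/5.004 = 1.693; β = √(1 − 1/γ²) = √0.6513.

β = 0.807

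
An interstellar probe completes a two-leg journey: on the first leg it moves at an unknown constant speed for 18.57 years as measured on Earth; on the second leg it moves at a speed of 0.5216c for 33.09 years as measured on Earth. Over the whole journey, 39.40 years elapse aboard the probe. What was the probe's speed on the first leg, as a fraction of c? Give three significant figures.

β = 0.799

Leg 1: speed unknown; τ_1 = 18.57/γ_1.
Leg 2: γ = 1/√(1 − 0.5216²) = 1/√0.7279 = 1.172; τ_2 = 33.09/1.172 = 28.23 years.
Total proper time: τ_1 + 28.23 = 39.40, so τ_1 = 39.40 − 28.23 = 11.17 years.
γ_1 = 18.57/11.17 = 1.663; β = √(1 − 1/γ²) = √0.6383.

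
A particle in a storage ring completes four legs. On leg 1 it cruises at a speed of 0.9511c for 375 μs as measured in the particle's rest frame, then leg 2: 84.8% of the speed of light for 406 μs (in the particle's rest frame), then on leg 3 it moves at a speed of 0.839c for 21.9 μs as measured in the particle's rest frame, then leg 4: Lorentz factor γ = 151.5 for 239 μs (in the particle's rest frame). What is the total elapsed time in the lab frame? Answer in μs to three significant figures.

Leg 1: γ = 1/√(1 − 0.9511²) = 1/√0.09541 = 3.237; Δt_1 = 3.237 × 375 = 1214 μs.
Leg 2: β = 0.848; γ = 1/√(1 − 0.848²) = 1/√0.2809 = 1.887; Δt_2 = 1.887 × 406 = 766.0 μs.
Leg 3: γ = 1/√(1 − 0.839²) = 1/√0.2961 = 1.838; Δt_3 = 1.838 × 21.9 = 40.25 μs.
Leg 4: γ = 151.5; Δt_4 = 151.5 × 239 = 3.621×10⁴ μs.
Total: 1214 + 766.0 + 40.25 + 3.621×10⁴ μs.

Δt = 3.82×10⁴ μs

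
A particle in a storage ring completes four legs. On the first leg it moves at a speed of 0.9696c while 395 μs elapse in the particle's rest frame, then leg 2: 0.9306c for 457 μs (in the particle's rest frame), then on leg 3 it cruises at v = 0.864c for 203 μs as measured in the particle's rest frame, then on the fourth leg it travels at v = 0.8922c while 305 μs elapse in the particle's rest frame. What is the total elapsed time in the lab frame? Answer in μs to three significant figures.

Leg 1: γ = 1/√(1 − 0.9696²) = 1/√0.05988 = 4.087; Δt_1 = 4.087 × 395 = 1614 μs.
Leg 2: γ = 1/√(1 − 0.9306²) = 1/√0.1340 = 2.732; Δt_2 = 2.732 × 457 = 1249 μs.
Leg 3: γ = 1/√(1 − 0.864²) = 1/√0.2535 = 1.986; Δt_3 = 1.986 × 203 = 403.2 μs.
Leg 4: γ = 1/√(1 − 0.8922²) = 1/√0.2040 = 2.214; Δt_4 = 2.214 × 305 = 675.3 μs.
Total: 1614 + 1249 + 403.2 + 675.3 μs.

Δt = 3940 μs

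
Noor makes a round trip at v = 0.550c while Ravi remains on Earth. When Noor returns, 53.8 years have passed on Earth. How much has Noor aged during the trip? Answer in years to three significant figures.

γ = 1/√(1 − 0.550²) = 1/√0.6975 = 1.197
Noor's clock measures proper time along the trip: τ = Δt/γ = 53.8/1.197 years.

τ = 44.9 years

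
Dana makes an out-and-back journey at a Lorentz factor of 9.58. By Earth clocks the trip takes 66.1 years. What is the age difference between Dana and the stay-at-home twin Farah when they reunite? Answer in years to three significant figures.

Δt − τ = 59.2 years

γ = 9.58
Dana's elapsed proper time: τ = 66.1/9.580 = 6.900 years.
Age gap = Δt − τ = 66.1 − 6.900 years.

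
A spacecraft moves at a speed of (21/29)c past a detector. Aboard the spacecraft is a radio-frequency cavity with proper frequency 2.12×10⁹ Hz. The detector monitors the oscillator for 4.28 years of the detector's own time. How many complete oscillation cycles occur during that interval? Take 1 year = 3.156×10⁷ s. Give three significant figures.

N = 1.97×10¹⁷

γ = 1/√(1 − (21/29)²) = 29/20 = 1.450
During 4.28 years of lab time, the oscillator's proper time advances by τ = Δt/γ = 4.28/1.450 = 2.952 years = 9.316×10⁷ s.
N = f × τ = 2.12×10⁹ × 9.316×10⁷ = 1.975×10¹⁷.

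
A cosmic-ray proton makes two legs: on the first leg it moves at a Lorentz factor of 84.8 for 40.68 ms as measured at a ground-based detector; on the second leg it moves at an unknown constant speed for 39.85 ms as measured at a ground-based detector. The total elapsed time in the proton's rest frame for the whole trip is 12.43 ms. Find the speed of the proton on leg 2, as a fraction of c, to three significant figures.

Leg 1: γ = 84.8; τ_1 = 40.68/84.80 = 0.4797 ms.
Leg 2: speed unknown; τ_2 = 39.85/γ_2.
Total proper time: 0.4797 + τ_2 = 12.43, so τ_2 = 12.43 − 0.4797 = 11.95 ms.
γ_2 = 39.85/11.95 = 3.335; β = √(1 − 1/γ²) = √0.9101.

β = 0.954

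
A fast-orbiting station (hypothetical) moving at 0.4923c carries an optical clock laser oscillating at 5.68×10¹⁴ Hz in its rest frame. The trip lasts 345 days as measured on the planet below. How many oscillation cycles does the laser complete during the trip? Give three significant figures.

γ = 1/√(1 − 0.4923²) = 1/√0.7576 = 1.149
The oscillator's own cycle count is N = f × τ where τ is the proper time aboard the station. τ = Δt/γ = 345/1.149 = 300.3 days = 2.595×10⁷ s.
N = 5.68×10¹⁴ × 2.595×10⁷ = 1.474×10²².

N = 1.47×10²²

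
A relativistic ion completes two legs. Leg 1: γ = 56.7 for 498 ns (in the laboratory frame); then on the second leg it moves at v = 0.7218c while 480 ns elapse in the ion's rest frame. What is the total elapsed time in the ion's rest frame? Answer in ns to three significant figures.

Leg 1: γ = 56.7; τ_1 = 498/56.70 = 8.783 ns.
Leg 2: 480 ns is already measured in the ion's rest frame.
Total: 8.783 + 480.0 ns.

τ = 489 ns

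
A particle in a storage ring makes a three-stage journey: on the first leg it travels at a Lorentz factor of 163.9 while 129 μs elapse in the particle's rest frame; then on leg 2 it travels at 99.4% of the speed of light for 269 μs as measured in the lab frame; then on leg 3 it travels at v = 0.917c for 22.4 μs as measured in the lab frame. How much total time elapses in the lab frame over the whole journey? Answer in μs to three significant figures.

Leg 1: γ = 163.9; Δt_1 = 163.9 × 129 = 2.114×10⁴ μs.
Leg 2: 269 μs is already measured in the lab frame.
Leg 3: 22.4 μs is already measured in the lab frame.
Total: 2.114×10⁴ + 269.0 + 22.40 μs.

Δt = 2.14×10⁴ μs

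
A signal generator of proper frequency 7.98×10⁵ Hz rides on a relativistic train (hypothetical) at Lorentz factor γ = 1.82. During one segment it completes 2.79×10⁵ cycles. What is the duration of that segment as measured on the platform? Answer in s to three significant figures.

Δt = 0.636 s

γ = 1.82
Proper time for N cycles: τ = N/f = 2.79×10⁵/(7.98×10⁵) = 3.496×10⁻¹ s = 0.3496 s.
Lab-frame duration Δt = γτ = 1.820 × 0.3496 = 0.6363 s.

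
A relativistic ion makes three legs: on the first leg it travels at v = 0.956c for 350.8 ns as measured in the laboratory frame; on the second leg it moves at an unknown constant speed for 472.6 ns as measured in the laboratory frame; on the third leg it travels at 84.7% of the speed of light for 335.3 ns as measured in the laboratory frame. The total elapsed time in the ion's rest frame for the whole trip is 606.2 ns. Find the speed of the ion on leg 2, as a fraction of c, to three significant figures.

β = 0.726

Leg 1: γ = 1/√(1 − 0.956²) = 1/√0.08606 = 3.409; τ_1 = 350.8/3.409 = 102.9 ns.
Leg 2: speed unknown; τ_2 = 472.6/γ_2.
Leg 3: β = 0.847; γ = 1/√(1 − 0.847²) = 1/√0.2826 = 1.881; τ_3 = 335.3/1.881 = 178.2 ns.
Total proper time: 102.9 + τ_2 + 178.2 = 606.2, so τ_2 = 606.2 − 281.2 = 325.0 ns.
γ_2 = 472.6/325.0 = 1.454; β = √(1 − 1/γ²) = √0.5270.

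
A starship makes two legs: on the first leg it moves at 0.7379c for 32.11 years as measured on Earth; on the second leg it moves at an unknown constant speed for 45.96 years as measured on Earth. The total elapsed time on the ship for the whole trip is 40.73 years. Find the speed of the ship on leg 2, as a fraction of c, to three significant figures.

Leg 1: γ = 1/√(1 − 0.7379²) = 1/√0.4555 = 1.482; τ_1 = 32.11/1.482 = 21.67 years.
Leg 2: speed unknown; τ_2 = 45.96/γ_2.
Total proper time: 21.67 + τ_2 = 40.73, so τ_2 = 40.73 − 21.67 = 19.06 years.
γ_2 = 45.96/19.06 = 2.412; β = √(1 − 1/γ²) = √0.8280.

β = 0.910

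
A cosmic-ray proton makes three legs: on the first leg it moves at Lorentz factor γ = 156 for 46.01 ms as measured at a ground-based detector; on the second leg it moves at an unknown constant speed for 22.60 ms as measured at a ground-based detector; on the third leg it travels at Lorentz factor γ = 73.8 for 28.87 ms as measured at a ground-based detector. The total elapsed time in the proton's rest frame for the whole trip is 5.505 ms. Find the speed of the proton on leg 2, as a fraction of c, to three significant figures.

β = 0.977

Leg 1: γ = 156; τ_1 = 46.01/156.0 = 0.2949 ms.
Leg 2: speed unknown; τ_2 = 22.60/γ_2.
Leg 3: γ = 73.8; τ_3 = 28.87/73.80 = 0.3912 ms.
Total proper time: 0.2949 + τ_2 + 0.3912 = 5.505, so τ_2 = 5.505 − 0.6861 = 4.819 ms.
γ_2 = 22.60/4.819 = 4.690; β = √(1 − 1/γ²) = √0.9545.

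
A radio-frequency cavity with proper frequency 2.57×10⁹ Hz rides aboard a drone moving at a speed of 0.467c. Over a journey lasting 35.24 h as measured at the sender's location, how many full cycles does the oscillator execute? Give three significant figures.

γ = 1/√(1 − 0.467²) = 1/√0.7819 = 1.131
The oscillator's own cycle count is N = f × τ where τ is the proper time aboard the drone. τ = Δt/γ = 35.24/1.131 = 31.16 h = 1.122×10⁵ s.
N = 2.57×10⁹ × 1.122×10⁵ = 2.883×10¹⁴.

N = 2.88×10¹⁴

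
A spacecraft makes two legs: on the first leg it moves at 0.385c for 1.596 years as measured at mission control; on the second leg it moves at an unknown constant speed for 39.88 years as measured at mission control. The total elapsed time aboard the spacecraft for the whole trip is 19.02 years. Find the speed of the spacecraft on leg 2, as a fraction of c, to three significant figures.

β = 0.898

Leg 1: γ = 1/√(1 − 0.385²) = 1/√0.8518 = 1.084; τ_1 = 1.596/1.084 = 1.473 years.
Leg 2: speed unknown; τ_2 = 39.88/γ_2.
Total proper time: 1.473 + τ_2 = 19.02, so τ_2 = 19.02 − 1.473 = 17.55 years.
γ_2 = 39.88/17.55 = 2.273; β = √(1 − 1/γ²) = √0.8064.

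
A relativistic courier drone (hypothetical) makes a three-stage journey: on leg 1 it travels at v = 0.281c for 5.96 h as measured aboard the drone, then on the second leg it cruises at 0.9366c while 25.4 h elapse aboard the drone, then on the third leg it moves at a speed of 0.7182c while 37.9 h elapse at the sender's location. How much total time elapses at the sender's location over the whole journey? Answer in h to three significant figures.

Leg 1: γ = 1/√(1 − 0.281²) = 1/√0.9210 = 1.042; Δt_1 = 1.042 × 5.96 = 6.210 h.
Leg 2: γ = 1/√(1 − 0.9366²) = 1/√0.1228 = 2.854; Δt_2 = 2.854 × 25.4 = 72.49 h.
Leg 3: 37.9 h is already measured at the sender's location.
Total: 6.210 + 72.49 + 37.90 h.

Δt = 117 h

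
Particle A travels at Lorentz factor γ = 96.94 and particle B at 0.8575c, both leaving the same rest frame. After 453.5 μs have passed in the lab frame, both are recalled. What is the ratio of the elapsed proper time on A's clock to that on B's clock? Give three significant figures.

τ_A/τ_B = 0.0201

A: γ = 96.94. B: γ = 1/√(1 − 0.8575²) = 1/√0.2647 = 1.944.
τ_A/τ_B = γ_B/γ_A = 1.944/96.94 = 0.02005, so τ_A/τ_B = 0.02005.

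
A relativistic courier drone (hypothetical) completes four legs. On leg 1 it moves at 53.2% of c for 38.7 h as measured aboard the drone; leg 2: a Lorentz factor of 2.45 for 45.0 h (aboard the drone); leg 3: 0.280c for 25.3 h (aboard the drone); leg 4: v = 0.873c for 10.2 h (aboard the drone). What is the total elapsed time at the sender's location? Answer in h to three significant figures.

Δt = 203 h

Leg 1: β = 0.532; γ = 1/√(1 − 0.532²) = 1/√0.7170 = 1.181; Δt_1 = 1.181 × 38.7 = 45.70 h.
Leg 2: γ = 2.45; Δt_2 = 2.450 × 45.0 = 110.2 h.
Leg 3: γ = 1/√(1 − 0.280²) = 25/24 ≈ 1.042; Δt_3 = 1.042 × 25.3 = 26.35 h.
Leg 4: γ = 1/√(1 − 0.873²) = 1/√0.2379 = 2.050; Δt_4 = 2.050 × 10.2 = 20.91 h.
Total: 45.70 + 110.2 + 26.35 + 20.91 h.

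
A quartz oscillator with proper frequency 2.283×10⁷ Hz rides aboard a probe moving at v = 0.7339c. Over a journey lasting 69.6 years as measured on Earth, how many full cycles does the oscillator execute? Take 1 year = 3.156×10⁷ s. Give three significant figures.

N = 3.41×10¹⁶

γ = 1/√(1 − 0.7339²) = 1/√0.4614 = 1.472
The oscillator's own cycle count is N = f × τ where τ is the proper time aboard the probe. τ = Δt/γ = 69.6/1.472 = 47.28 years = 1.492×10⁹ s.
N = 2.283×10⁷ × 1.492×10⁹ = 3.406×10¹⁶.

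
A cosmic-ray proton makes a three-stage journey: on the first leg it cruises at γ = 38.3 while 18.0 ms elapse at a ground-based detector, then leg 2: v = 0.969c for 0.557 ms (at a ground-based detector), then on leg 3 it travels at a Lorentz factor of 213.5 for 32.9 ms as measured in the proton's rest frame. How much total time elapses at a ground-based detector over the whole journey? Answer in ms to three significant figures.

Leg 1: 18.0 ms is already measured at a ground-based detector.
Leg 2: 0.557 ms is already measured at a ground-based detector.
Leg 3: γ = 213.5; Δt_3 = 213.5 × 32.9 = 7024 ms.
Total: 18.00 + 0.5570 + 7024 ms.

Δt = 7040 ms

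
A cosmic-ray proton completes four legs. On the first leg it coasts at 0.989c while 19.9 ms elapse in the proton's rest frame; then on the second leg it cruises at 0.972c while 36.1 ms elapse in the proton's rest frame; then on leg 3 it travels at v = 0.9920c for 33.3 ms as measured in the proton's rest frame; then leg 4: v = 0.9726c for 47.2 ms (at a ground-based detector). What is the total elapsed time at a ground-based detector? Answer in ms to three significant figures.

Leg 1: γ = 1/√(1 − 0.989²) = 1/√0.02188 = 6.761; Δt_1 = 6.761 × 19.9 = 134.5 ms.
Leg 2: γ = 1/√(1 − 0.972²) = 1/√0.05522 = 4.256; Δt_2 = 4.256 × 36.1 = 153.6 ms.
Leg 3: γ = 1/√(1 − 0.9920²) = 1/√0.01594 = 7.922; Δt_3 = 7.922 × 33.3 = 263.8 ms.
Leg 4: 47.2 ms is already measured at a ground-based detector.
Total: 134.5 + 153.6 + 263.8 + 47.20 ms.

Δt = 599 ms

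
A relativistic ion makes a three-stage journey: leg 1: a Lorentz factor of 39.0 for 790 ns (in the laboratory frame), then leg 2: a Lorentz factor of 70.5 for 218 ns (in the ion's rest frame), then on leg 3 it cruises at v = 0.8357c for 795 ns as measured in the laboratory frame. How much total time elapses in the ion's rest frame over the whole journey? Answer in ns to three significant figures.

Leg 1: γ = 39.0; τ_1 = 790/39.00 = 20.26 ns.
Leg 2: 218 ns is already measured in the ion's rest frame.
Leg 3: γ = 1/√(1 − 0.8357²) = 1/√0.3016 = 1.821; τ_3 = 795/1.821 = 436.6 ns.
Total: 20.26 + 218.0 + 436.6 ns.

τ = 675 ns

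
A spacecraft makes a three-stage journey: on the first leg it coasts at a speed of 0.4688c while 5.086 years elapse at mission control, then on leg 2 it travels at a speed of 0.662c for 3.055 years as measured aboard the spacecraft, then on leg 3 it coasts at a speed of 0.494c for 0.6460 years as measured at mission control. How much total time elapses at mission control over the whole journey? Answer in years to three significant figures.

Leg 1: 5.086 years is already measured at mission control.
Leg 2: γ = 1/√(1 − 0.662²) = 1/√0.5618 = 1.334; Δt_2 = 1.334 × 3.055 = 4.076 years.
Leg 3: 0.6460 years is already measured at mission control.
Total: 5.086 + 4.076 + 0.6460 years.

Δt = 9.81 years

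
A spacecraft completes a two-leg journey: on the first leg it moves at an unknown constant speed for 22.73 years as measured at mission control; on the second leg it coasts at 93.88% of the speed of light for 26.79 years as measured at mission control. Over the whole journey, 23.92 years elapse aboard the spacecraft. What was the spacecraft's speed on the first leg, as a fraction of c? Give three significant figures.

Leg 1: speed unknown; τ_1 = 22.73/γ_1.
Leg 2: β = 0.9388; γ = 1/√(1 − 0.9388²) = 1/√0.1187 = 2.903; τ_2 = 26.79/2.903 = 9.228 years.
Total proper time: τ_1 + 9.228 = 23.92, so τ_1 = 23.92 − 9.228 = 14.69 years.
γ_1 = 22.73/14.69 = 1.547; β = √(1 − 1/γ²) = √0.5822.

β = 0.763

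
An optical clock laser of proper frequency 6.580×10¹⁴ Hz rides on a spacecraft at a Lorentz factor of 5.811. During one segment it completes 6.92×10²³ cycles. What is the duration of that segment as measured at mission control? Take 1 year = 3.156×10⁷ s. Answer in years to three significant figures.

γ = 5.811
Proper time for N cycles: τ = N/f = 6.92×10²³/(6.580×10¹⁴) = 1.052×10⁹ s = 33.32 years.
Lab-frame duration Δt = γτ = 5.811 × 33.32 = 193.6 years.

Δt = 194 years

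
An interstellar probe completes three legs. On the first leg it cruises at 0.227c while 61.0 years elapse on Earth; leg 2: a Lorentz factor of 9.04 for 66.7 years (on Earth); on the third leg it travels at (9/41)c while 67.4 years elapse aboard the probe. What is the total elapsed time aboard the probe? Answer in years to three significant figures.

τ = 134 years

Leg 1: γ = 1/√(1 − 0.227²) = 1/√0.9485 = 1.027; τ_1 = 61.0/1.027 = 59.41 years.
Leg 2: γ = 9.04; τ_2 = 66.7/9.040 = 7.378 years.
Leg 3: 67.4 years is already measured aboard the probe.
Total: 59.41 + 7.378 + 67.40 years.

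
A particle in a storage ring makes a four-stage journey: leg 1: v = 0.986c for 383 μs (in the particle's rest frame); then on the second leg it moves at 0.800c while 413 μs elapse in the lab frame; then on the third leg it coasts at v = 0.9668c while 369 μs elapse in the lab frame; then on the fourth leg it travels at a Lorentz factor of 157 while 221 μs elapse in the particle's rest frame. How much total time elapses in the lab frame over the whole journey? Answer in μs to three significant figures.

Δt = 3.78×10⁴ μs

Leg 1: γ = 1/√(1 − 0.986²) = 1/√0.02780 = 5.997; Δt_1 = 5.997 × 383 = 2297 μs.
Leg 2: 413 μs is already measured in the lab frame.
Leg 3: 369 μs is already measured in the lab frame.
Leg 4: γ = 157; Δt_4 = 157.0 × 221 = 3.470×10⁴ μs.
Total: 2297 + 413.0 + 369.0 + 3.470×10⁴ μs.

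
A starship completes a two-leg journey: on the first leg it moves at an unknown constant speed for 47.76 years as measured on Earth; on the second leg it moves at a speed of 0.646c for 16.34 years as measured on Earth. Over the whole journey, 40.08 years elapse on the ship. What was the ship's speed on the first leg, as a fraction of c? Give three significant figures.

β = 0.816

Leg 1: speed unknown; τ_1 = 47.76/γ_1.
Leg 2: γ = 1/√(1 − 0.646²) = 1/√0.5827 = 1.310; τ_2 = 16.34/1.310 = 12.47 years.
Total proper time: τ_1 + 12.47 = 40.08, so τ_1 = 40.08 − 12.47 = 27.61 years.
γ_1 = 47.76/27.61 = 1.730; β = √(1 − 1/γ²) = √0.6659.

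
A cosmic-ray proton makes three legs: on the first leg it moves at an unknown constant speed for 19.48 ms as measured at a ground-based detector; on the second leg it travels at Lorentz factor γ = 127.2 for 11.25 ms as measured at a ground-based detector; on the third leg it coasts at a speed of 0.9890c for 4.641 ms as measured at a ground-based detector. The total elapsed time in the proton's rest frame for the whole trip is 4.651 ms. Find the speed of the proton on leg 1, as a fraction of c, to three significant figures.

β = 0.980

Leg 1: speed unknown; τ_1 = 19.48/γ_1.
Leg 2: γ = 127.2; τ_2 = 11.25/127.2 = 0.08844 ms.
Leg 3: γ = 1/√(1 − 0.9890²) = 1/√0.02188 = 6.761; τ_3 = 4.641/6.761 = 0.6865 ms.
Total proper time: τ_1 + 0.08844 + 0.6865 = 4.651, so τ_1 = 4.651 − 0.7749 = 3.876 ms.
γ_1 = 19.48/3.876 = 5.026; β = √(1 − 1/γ²) = √0.9604.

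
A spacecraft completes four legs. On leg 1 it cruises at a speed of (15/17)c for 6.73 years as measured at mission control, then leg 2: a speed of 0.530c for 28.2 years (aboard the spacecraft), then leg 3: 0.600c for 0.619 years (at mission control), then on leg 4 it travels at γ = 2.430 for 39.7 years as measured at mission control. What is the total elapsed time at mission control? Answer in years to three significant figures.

Δt = 80.3 years

Leg 1: 6.73 years is already measured at mission control.
Leg 2: γ = 1/√(1 − 0.530²) = 1/√0.7191 = 1.179; Δt_2 = 1.179 × 28.2 = 33.25 years.
Leg 3: 0.619 years is already measured at mission control.
Leg 4: 39.7 years is already measured at mission control.
Total: 6.730 + 33.25 + 0.6190 + 39.70 years.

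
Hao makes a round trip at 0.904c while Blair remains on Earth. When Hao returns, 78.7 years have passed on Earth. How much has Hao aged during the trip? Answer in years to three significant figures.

γ = 1/√(1 − 0.904²) = 1/√0.1828 = 2.339
Hao's clock measures proper time along the trip: τ = Δt/γ = 78.7/2.339 years.

τ = 33.6 years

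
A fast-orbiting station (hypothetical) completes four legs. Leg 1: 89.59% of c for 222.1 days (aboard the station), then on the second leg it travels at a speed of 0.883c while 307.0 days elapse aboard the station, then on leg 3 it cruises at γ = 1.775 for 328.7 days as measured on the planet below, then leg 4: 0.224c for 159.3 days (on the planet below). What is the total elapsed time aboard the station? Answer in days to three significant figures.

Leg 1: 222.1 days is already measured aboard the station.
Leg 2: 307.0 days is already measured aboard the station.
Leg 3: γ = 1.775; τ_3 = 328.7/1.775 = 185.2 days.
Leg 4: γ = 1/√(1 − 0.224²) = 1/√0.9498 = 1.026; τ_4 = 159.3/1.026 = 155.3 days.
Total: 222.1 + 307.0 + 185.2 + 155.3 days.

τ = 870 days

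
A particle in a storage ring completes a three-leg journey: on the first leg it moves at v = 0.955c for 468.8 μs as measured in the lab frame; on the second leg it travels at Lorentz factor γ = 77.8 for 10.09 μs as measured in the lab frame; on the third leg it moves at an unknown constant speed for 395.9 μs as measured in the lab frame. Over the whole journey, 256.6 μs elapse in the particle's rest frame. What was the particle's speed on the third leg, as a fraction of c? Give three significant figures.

β = 0.955

Leg 1: γ = 1/√(1 − 0.955²) = 1/√0.08798 = 3.371; τ_1 = 468.8/3.371 = 139.0 μs.
Leg 2: γ = 77.8; τ_2 = 10.09/77.80 = 0.1297 μs.
Leg 3: speed unknown; τ_3 = 395.9/γ_3.
Total proper time: 139.0 + 0.1297 + τ_3 = 256.6, so τ_3 = 256.6 − 139.2 = 117.4 μs.
γ_3 = 395.9/117.4 = 3.372; β = √(1 − 1/γ²) = √0.9120.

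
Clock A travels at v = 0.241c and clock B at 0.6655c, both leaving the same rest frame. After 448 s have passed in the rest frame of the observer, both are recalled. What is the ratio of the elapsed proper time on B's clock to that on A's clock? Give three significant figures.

τ_B/τ_A = 0.769

A: γ = 1/√(1 − 0.241²) = 1/√0.9419 = 1.030. B: γ = 1/√(1 − 0.6655²) = 1/√0.5571 = 1.340.
τ_A/τ_B = γ_B/γ_A = 1.340/1.030 = 1.300, so τ_B/τ_A = 0.7691.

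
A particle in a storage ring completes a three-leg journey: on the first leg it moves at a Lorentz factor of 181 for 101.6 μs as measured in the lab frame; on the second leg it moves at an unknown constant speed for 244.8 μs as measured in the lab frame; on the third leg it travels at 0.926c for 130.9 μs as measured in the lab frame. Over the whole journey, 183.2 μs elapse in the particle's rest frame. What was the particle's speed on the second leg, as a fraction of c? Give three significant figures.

β = 0.839

Leg 1: γ = 181; τ_1 = 101.6/181.0 = 0.5613 μs.
Leg 2: speed unknown; τ_2 = 244.8/γ_2.
Leg 3: γ = 1/√(1 − 0.926²) = 1/√0.1425 = 2.649; τ_3 = 130.9/2.649 = 49.42 μs.
Total proper time: 0.5613 + τ_2 + 49.42 = 183.2, so τ_2 = 183.2 − 49.98 = 133.2 μs.
γ_2 = 244.8/133.2 = 1.838; β = √(1 − 1/γ²) = √0.7038.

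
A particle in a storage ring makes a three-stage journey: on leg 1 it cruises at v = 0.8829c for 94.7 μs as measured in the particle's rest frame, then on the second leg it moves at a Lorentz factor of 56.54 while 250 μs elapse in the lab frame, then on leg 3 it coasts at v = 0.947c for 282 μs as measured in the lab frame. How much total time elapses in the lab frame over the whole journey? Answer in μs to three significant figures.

Leg 1: γ = 1/√(1 − 0.8829²) = 1/√0.2205 = 2.130; Δt_1 = 2.130 × 94.7 = 201.7 μs.
Leg 2: 250 μs is already measured in the lab frame.
Leg 3: 282 μs is already measured in the lab frame.
Total: 201.7 + 250.0 + 282.0 μs.

Δt = 734 μs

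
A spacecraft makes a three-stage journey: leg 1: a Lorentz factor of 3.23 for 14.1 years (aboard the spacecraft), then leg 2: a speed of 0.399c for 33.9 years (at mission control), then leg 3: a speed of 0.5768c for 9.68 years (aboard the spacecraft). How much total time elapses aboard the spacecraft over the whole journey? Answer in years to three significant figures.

Leg 1: 14.1 years is already measured aboard the spacecraft.
Leg 2: γ = 1/√(1 − 0.399²) = 1/√0.8408 = 1.091; τ_2 = 33.9/1.091 = 31.08 years.
Leg 3: 9.68 years is already measured aboard the spacecraft.
Total: 14.10 + 31.08 + 9.680 years.

τ = 54.9 years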